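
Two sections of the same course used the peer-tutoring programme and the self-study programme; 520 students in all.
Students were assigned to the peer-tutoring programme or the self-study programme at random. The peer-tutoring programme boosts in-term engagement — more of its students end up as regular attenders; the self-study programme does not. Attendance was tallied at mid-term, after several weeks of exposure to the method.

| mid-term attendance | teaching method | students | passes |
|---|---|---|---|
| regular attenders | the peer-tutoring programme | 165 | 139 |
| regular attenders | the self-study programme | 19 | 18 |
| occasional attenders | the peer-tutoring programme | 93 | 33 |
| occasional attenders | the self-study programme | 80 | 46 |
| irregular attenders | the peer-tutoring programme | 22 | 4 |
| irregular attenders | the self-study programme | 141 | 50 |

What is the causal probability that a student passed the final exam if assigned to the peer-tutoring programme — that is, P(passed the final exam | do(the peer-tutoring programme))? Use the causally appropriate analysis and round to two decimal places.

The mid-term attendance-specific comparison favours the self-study programme throughout, but the pooled figures favour the peer-tutoring programme. The question is whether to condition on mid-term attendance.
Mid-term attendance lies on the pathway teaching method → mid-term attendance → outcome, so adjusting for it blocks the indirect effect. For the total causal effect of teaching method, use the unadjusted pooled rates.
So P(outcome | do(the peer-tutoring programme)) is just the pooled rate for the peer-tutoring programme: 176/280 = 0.629.

0.63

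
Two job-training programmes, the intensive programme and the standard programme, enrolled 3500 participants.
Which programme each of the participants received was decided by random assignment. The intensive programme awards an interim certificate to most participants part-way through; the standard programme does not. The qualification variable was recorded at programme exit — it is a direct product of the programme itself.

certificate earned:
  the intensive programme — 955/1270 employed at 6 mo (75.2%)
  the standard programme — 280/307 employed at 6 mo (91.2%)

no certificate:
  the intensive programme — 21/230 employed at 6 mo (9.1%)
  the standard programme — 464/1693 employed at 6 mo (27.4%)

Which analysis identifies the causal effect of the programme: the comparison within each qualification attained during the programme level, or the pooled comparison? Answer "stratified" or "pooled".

pooled

Qualification attained during the programme is downstream of the programme. One should not condition on a consequence of treatment, so the overall rates are the right comparison.
Pooled: the intensive programme 65.1% vs the standard programme 37.2%; the intensive programme is higher overall.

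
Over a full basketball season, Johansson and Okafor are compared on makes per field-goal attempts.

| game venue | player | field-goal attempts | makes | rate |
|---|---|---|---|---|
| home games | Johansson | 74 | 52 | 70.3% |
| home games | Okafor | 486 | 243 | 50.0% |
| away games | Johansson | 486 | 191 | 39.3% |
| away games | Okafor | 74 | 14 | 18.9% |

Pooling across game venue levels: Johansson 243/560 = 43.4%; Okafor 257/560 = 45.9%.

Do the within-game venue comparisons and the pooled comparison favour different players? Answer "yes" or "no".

yes

Within each game venue level (home games 70.3% vs 50.0%; away games 39.3% vs 18.9%), Johansson has the higher rate every time. Pooled: 43.4% vs 45.9% — Okafor has the higher rate overall. The two comparisons disagree.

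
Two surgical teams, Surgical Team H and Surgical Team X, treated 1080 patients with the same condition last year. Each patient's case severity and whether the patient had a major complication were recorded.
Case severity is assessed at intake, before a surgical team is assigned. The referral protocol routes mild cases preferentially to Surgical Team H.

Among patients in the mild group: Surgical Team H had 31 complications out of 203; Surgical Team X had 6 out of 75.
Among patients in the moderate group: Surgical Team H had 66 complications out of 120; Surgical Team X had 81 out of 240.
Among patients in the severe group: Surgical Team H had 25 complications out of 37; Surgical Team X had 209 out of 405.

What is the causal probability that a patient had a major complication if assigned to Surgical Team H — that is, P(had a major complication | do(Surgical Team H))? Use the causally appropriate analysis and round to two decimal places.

0.50

Nothing the surgical team does changes case severity; the imbalance is an allocation artefact. With case severity also predicting the outcome, the pooled figure is confounded, and the within-stratum comparison is the causal one.
Standardising Surgical Team H to the population case severity mix: 0.257·31/203 + 0.333·66/120 + 0.409·25/37 = 0.499.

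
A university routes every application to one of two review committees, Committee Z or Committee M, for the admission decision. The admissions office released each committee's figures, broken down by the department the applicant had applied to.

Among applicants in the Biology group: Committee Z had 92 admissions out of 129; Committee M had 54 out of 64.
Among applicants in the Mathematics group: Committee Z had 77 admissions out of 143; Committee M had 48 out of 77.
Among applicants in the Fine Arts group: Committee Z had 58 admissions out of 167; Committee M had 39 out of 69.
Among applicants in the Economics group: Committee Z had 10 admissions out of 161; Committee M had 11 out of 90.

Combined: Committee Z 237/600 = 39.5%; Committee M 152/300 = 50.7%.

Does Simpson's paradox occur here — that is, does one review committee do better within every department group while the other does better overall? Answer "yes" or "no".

Within each department level (Biology 71.3% vs 84.4%; Mathematics 53.8% vs 62.3%; Fine Arts 34.7% vs 56.5%; Economics 6.2% vs 12.2%), Committee M has the higher rate every time. Pooled: 39.5% vs 50.7% — Committee M has the higher rate overall. They agree.

no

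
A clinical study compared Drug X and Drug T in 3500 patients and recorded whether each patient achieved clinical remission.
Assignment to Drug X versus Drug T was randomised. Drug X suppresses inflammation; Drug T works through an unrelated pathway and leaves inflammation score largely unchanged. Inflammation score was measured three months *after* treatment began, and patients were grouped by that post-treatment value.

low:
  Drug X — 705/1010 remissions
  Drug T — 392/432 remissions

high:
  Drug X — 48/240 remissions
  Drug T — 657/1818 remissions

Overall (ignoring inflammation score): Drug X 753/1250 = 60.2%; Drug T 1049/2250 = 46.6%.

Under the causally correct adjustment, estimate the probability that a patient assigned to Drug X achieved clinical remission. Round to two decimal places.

0.60

The distribution of inflammation score is itself part of what the drug does — it is an intermediate outcome. Holding it fixed would remove that part of the effect; the total effect is the pooled difference.
So P(outcome | do(Drug X)) is just the pooled rate for Drug X: 753/1250 = 0.602.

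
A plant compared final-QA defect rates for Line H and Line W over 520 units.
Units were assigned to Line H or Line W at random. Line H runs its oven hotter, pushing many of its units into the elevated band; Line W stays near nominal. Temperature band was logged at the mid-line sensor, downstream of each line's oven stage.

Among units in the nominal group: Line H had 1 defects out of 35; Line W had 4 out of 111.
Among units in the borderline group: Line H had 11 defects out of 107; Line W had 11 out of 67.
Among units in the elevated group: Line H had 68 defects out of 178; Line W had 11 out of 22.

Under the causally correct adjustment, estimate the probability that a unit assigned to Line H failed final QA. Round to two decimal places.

In-process temperature band is recorded after the line and is itself shifted by it — it sits on the causal path from line to outcome. Conditioning on a mediator would strip out part of the effect we want; the pooled comparison gives the total causal effect.
So P(outcome | do(Line H)) is just the pooled rate for Line H: 80/320 = 0.250.

0.25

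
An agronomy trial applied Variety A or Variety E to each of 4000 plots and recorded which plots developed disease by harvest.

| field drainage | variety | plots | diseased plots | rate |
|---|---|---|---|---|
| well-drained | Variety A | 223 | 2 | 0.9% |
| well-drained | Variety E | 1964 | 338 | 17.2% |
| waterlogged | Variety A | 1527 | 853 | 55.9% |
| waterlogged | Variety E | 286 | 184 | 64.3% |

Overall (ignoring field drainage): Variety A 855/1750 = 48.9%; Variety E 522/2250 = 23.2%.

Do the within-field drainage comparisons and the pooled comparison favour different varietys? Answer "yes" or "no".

yes

Within each field drainage level (well-drained 0.9% vs 17.2%; waterlogged 55.9% vs 64.3%), Variety A has the lower rate every time. Pooled: 48.9% vs 23.2% — Variety E has the lower rate overall. The two comparisons disagree.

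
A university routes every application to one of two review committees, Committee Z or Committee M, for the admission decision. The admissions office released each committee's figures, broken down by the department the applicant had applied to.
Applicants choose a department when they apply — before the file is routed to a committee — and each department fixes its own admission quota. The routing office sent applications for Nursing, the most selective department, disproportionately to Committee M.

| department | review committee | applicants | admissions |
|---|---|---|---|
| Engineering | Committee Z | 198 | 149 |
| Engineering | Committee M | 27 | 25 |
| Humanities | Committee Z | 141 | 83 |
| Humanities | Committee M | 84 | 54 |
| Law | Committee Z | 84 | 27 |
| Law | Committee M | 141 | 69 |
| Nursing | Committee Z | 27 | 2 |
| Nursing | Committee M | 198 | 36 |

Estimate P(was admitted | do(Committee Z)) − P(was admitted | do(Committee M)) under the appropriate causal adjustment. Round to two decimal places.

-0.13

The department-specific comparison favours Committee M throughout, but the pooled figures favour Committee Z. The question is whether to condition on department.
The imbalance in department arose from how applicants were allocated, not from anything the review committee did; and department independently affects the outcome. The pooled gap is confounded — condition on department.
Adjusting over the population distribution of department: 0.250·(0.753−0.926) + 0.250·(0.589−0.643) + 0.250·(0.321−0.489) + 0.250·(0.074−0.182) = -0.126.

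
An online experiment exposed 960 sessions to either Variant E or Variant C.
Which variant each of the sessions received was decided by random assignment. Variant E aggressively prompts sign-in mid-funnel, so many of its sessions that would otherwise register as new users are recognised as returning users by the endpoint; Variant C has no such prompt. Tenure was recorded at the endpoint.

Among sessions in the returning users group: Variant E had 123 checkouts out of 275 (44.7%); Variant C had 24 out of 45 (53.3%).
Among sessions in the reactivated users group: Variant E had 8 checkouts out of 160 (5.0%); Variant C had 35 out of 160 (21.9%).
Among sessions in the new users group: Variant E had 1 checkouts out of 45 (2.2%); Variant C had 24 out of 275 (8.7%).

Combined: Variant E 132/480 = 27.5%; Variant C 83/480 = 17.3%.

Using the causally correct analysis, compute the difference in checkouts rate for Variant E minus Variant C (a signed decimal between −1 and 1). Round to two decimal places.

Variant C is higher inside every user tenure stratum but Variant E is higher in aggregate. Whether to stratify depends on how user tenure relates to the variant.
Stratifying would compare variants among sessions the variants themselves sorted into user tenure groups — a form of selection on an intermediate. The unconditioned pooled rates give the total causal effect.
The causal difference is the pooled difference: 0.275 − 0.173 = +0.102.

+0.10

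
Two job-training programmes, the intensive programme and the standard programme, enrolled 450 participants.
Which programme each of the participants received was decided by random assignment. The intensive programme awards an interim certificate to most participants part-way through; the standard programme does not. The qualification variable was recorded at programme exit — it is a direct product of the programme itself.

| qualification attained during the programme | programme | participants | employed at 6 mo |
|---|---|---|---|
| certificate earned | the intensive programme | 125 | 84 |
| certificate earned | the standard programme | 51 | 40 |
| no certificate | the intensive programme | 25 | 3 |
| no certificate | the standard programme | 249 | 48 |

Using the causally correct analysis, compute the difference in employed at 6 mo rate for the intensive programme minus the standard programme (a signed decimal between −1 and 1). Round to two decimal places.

Stratifying would compare programmes among participants the programmes themselves sorted into qualification attained during the programme groups — a form of selection on an intermediate. The unconditioned pooled rates give the total causal effect.
The causal difference is the pooled difference: 0.580 − 0.293 = +0.287.

+0.29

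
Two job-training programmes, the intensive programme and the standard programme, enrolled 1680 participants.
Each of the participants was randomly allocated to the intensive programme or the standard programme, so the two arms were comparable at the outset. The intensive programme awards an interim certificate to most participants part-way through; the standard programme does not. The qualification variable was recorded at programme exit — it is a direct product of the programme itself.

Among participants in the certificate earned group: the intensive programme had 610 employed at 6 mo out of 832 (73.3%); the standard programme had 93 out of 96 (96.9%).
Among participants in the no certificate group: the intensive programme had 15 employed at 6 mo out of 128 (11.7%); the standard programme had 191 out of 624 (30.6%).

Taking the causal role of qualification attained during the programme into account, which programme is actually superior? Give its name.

the standard programme is higher inside every qualification attained during the programme stratum but the intensive programme is higher in aggregate. Whether to stratify depends on how qualification attained during the programme relates to the programme.
The distribution of qualification attained during the programme is itself part of what the programme does — it is an intermediate outcome. Holding it fixed would remove that part of the effect; the total effect is the pooled difference.
Pooled: the intensive programme 65.1% vs the standard programme 39.4%; the intensive programme is higher overall.

the intensive programme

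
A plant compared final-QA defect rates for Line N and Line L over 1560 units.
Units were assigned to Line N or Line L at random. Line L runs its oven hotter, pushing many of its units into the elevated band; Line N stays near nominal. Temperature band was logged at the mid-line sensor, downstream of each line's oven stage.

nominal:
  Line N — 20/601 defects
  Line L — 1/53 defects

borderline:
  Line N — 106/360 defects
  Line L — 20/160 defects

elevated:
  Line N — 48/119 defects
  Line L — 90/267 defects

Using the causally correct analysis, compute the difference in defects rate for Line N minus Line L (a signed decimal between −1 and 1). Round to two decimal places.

The stratified and pooled comparisons disagree (Line L wins within each in-process temperature band; Line N wins overall), so the answer turns on the causal role of in-process temperature band.
In-process temperature band is recorded after the line and is itself shifted by it — it sits on the causal path from line to outcome. Conditioning on a mediator would strip out part of the effect we want; the pooled comparison gives the total causal effect.
The causal difference is the pooled difference: 0.161 − 0.231 = -0.070.

-0.07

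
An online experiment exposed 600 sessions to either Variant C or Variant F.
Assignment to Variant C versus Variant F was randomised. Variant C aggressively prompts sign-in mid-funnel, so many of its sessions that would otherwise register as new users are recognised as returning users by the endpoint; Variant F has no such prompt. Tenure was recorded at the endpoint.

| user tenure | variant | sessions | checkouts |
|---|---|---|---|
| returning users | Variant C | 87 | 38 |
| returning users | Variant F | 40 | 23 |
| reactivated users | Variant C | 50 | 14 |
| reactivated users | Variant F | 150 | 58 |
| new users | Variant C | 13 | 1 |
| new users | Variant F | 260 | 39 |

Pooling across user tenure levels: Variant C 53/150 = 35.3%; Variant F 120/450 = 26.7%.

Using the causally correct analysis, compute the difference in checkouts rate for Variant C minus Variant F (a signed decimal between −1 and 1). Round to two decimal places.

+0.09

The stratified and pooled comparisons disagree (Variant F wins within each user tenure; Variant C wins overall), so the answer turns on the causal role of user tenure.
User tenure lies on the pathway variant → user tenure → outcome, so adjusting for it blocks the indirect effect. For the total causal effect of variant, use the unadjusted pooled rates.
The causal difference is the pooled difference: 0.353 − 0.267 = +0.087.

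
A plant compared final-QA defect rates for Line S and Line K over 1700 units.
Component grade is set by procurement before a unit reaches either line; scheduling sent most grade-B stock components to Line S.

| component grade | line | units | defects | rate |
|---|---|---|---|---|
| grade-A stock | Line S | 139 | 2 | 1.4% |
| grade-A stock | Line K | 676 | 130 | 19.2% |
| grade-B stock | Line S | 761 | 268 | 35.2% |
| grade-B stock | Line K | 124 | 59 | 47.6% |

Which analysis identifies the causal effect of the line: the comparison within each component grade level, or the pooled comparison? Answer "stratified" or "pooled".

stratified

The stratified and pooled comparisons disagree (Line S wins within each component grade; Line K wins overall), so the answer turns on the causal role of component grade.
Component grade is set before the line has any effect — it is not caused by the line — and it independently drives the outcome. That makes it a confounder, so the causal comparison is within component grade levels.
Within each level — grade-A stock: 1.4% vs 19.2%; grade-B stock: 35.2% vs 47.6% — Line S is lower every time.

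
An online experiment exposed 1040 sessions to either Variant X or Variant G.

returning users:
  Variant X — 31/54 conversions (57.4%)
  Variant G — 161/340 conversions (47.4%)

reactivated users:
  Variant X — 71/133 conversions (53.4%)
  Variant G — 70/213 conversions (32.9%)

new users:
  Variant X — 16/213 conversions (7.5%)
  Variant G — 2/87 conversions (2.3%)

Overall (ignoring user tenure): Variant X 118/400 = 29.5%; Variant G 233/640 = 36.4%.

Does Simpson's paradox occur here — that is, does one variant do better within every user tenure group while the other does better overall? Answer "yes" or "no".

yes

Within each user tenure level (returning users 57.4% vs 47.4%; reactivated users 53.4% vs 32.9%; new users 7.5% vs 2.3%), Variant X has the higher rate every time. Pooled: 29.5% vs 36.4% — Variant G has the higher rate overall. The two comparisons disagree.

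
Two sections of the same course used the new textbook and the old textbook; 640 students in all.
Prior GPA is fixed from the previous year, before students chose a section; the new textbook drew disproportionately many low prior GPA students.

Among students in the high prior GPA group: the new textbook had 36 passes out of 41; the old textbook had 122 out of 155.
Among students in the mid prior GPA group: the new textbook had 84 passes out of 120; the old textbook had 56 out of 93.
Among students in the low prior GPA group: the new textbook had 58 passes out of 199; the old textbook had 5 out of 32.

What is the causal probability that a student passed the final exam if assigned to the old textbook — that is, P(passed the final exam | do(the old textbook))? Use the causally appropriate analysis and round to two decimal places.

Here prior GPA band is a common cause — it drives both which teaching method a case falls under and the outcome. The crude comparison mixes populations; the stratum-specific rates are the causally relevant ones.
Standardising the old textbook to the population prior GPA band mix: 0.306·122/155 + 0.333·56/93 + 0.361·5/32 = 0.498.

0.50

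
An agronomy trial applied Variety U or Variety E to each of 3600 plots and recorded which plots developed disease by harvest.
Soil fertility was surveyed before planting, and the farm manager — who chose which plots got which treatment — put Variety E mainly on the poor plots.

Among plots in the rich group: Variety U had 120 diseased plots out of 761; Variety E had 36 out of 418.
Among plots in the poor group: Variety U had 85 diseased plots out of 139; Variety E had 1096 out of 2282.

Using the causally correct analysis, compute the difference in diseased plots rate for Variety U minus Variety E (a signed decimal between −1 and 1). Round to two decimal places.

Variety E is lower inside every soil fertility stratum but Variety U is lower in aggregate. Whether to stratify depends on how soil fertility relates to the variety.
The imbalance in soil fertility arose from how plots were allocated, not from anything the variety did; and soil fertility independently affects the outcome. The pooled gap is confounded — condition on soil fertility.
Adjusting over the population distribution of soil fertility: 0.328·(0.158−0.086) + 0.672·(0.612−0.480) = +0.112.

+0.11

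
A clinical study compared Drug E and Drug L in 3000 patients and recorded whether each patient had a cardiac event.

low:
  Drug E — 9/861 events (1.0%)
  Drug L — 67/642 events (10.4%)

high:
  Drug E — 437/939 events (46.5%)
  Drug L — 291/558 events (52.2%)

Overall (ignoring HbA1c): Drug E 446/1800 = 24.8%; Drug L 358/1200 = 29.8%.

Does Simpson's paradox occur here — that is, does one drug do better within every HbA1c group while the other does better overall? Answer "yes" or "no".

Within each HbA1c level (low 1.0% vs 10.4%; high 46.5% vs 52.2%), Drug E has the lower rate every time. Pooled: 24.8% vs 29.8% — Drug E has the lower rate overall. They agree.

no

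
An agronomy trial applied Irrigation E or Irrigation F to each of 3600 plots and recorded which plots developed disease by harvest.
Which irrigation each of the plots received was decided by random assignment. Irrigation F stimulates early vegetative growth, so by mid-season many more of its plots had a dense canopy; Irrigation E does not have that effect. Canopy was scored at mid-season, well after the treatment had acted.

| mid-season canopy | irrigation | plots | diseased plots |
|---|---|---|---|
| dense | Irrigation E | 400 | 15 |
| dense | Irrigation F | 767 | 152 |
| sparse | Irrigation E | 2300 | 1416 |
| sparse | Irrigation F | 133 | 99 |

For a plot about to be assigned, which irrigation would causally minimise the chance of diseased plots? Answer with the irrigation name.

Mid-season canopy lies on the pathway irrigation → mid-season canopy → outcome, so adjusting for it blocks the indirect effect. For the total causal effect of irrigation, use the unadjusted pooled rates.
Pooled: Irrigation E 53.0% vs Irrigation F 27.9%; Irrigation F is lower overall.

Irrigation F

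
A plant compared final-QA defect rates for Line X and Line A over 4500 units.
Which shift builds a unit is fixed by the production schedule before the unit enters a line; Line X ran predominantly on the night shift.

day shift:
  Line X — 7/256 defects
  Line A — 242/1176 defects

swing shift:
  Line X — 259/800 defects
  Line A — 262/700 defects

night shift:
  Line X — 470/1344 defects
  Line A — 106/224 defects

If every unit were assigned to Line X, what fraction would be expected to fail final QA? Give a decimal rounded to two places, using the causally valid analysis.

Since shift is a pre-existing factor (not a product of the line) and it affects the outcome on its own, it is a confounder. The stratified rates, not the pooled rate, identify the causal effect.
Standardising Line X to the population shift mix: 0.318·7/256 + 0.333·259/800 + 0.348·470/1344 = 0.238.

0.24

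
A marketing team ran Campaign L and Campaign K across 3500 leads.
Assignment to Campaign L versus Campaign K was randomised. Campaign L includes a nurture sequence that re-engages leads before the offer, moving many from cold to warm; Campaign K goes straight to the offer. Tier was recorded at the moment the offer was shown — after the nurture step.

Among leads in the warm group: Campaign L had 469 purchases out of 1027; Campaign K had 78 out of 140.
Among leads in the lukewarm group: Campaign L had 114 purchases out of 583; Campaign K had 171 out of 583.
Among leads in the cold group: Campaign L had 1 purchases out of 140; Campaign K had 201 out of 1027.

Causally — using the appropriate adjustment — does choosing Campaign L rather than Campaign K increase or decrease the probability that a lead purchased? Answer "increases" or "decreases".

increases

Engagement tier here is a post-treatment variable shaped by the campaign; conditioning on it would introduce bias rather than remove it. The overall comparison is the causal one.
Pooled: Campaign L 33.4% vs Campaign K 25.7%; Campaign L is higher overall.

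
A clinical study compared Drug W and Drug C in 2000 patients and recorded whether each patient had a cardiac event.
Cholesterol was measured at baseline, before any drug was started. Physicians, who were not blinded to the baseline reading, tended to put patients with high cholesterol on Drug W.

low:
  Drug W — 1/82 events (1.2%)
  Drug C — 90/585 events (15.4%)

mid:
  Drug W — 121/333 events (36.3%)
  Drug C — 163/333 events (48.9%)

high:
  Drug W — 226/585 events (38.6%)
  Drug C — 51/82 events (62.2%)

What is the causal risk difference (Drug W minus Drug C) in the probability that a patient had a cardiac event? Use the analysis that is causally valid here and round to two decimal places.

The cholesterol-specific comparison favours Drug W throughout, but the pooled figures favour Drug C. The question is whether to condition on cholesterol.
Cholesterol differs across drugs for reasons unrelated to any effect of the drug itself, and it separately predicts the outcome — a classic confounder. We must compare within cholesterol levels.
Adjusting over the population distribution of cholesterol: 0.334·(0.012−0.154) + 0.333·(0.363−0.489) + 0.334·(0.386−0.622) = -0.168.

-0.17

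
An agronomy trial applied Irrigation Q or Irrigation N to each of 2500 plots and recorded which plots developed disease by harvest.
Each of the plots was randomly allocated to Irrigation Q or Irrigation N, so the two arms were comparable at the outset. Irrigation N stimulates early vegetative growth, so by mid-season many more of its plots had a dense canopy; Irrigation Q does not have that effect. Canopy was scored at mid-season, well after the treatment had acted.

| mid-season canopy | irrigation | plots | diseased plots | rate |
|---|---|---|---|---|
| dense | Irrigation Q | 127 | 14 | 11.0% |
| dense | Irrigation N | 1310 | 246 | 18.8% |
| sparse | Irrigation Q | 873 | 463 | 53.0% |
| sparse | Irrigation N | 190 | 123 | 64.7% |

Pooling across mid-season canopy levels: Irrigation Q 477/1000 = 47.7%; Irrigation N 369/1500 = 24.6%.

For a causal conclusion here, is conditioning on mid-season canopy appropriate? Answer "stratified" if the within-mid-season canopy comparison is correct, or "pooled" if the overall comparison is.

Mid-season canopy is downstream of the irrigation. One should not condition on a consequence of treatment, so the overall rates are the right comparison.
Pooled: Irrigation Q 47.7% vs Irrigation N 24.6%; Irrigation N is lower overall.

pooled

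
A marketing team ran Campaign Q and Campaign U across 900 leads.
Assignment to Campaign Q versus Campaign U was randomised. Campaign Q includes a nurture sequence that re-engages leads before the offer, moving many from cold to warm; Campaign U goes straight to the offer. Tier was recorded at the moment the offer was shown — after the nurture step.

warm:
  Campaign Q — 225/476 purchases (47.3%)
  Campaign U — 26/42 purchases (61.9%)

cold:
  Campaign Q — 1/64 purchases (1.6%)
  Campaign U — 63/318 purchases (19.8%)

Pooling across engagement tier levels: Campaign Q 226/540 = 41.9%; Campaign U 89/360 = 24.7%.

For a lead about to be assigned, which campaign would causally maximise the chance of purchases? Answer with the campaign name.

Campaign Q

Within every engagement tier level Campaign U has the higher rate, yet pooled Campaign Q does — Simpson's reversal.
Because the campaign influences engagement tier, engagement tier is a post-treatment mediator, not a confounder. Stratifying on it would bias the estimate; the causal effect is the crude pooled difference.
Pooled: Campaign Q 41.9% vs Campaign U 24.7%; Campaign Q is higher overall.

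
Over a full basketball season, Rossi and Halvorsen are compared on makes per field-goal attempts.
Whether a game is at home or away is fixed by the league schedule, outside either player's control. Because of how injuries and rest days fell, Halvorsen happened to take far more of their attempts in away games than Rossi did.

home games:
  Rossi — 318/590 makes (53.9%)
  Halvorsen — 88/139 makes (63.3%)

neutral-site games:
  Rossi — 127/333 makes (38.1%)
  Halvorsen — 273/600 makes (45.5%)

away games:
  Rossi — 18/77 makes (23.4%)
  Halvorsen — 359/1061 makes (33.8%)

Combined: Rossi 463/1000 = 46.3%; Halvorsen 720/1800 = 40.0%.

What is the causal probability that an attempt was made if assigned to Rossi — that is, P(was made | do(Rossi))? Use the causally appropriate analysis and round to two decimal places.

Game venue satisfies the back-door criterion: it is not a descendant of the player, and it blocks the spurious path from player to outcome. Adjusting for it (i.e., using the within-game venue rates) gives the causal effect.
Standardising Rossi to the population game venue mix: 0.260·318/590 + 0.333·127/333 + 0.406·18/77 = 0.362.

0.36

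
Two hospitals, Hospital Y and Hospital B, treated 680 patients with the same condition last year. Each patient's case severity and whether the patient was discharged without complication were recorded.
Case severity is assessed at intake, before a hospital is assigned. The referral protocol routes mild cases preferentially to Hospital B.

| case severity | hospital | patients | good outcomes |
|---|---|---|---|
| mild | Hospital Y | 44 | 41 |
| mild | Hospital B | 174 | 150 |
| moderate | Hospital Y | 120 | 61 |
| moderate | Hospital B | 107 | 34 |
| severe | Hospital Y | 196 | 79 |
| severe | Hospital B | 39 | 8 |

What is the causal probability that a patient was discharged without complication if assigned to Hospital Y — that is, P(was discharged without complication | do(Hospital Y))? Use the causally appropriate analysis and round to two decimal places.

0.61

Hospital Y is higher inside every case severity stratum but Hospital B is higher in aggregate. Whether to stratify depends on how case severity relates to the hospital.
Case severity is set before the hospital has any effect — it is not caused by the hospital — and it independently drives the outcome. That makes it a confounder, so the causal comparison is within case severity levels.
Standardising Hospital Y to the population case severity mix: 0.321·41/44 + 0.334·61/120 + 0.346·79/196 = 0.608.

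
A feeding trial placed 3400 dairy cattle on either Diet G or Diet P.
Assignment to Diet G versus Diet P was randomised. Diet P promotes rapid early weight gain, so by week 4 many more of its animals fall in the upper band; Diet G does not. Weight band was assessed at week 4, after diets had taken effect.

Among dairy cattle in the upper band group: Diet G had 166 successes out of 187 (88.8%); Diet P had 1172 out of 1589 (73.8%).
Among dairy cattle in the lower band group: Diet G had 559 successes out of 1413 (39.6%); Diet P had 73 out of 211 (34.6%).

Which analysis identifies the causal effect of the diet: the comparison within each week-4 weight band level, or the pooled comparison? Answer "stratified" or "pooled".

Diet G is higher inside every week-4 weight band stratum but Diet P is higher in aggregate. Whether to stratify depends on how week-4 weight band relates to the diet.
Because the diet influences week-4 weight band, week-4 weight band is a post-treatment mediator, not a confounder. Stratifying on it would bias the estimate; the causal effect is the crude pooled difference.
Pooled: Diet G 45.3% vs Diet P 69.2%; Diet P is higher overall.

pooled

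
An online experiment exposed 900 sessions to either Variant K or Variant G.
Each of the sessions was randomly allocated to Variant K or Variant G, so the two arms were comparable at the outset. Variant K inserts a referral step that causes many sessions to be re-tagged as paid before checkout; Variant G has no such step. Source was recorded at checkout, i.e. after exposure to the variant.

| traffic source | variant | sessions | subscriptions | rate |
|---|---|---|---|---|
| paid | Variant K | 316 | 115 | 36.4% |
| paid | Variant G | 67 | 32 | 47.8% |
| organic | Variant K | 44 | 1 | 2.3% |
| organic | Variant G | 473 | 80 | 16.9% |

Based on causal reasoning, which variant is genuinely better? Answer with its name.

Traffic source is downstream of the variant. One should not condition on a consequence of treatment, so the overall rates are the right comparison.
Pooled: Variant K 32.2% vs Variant G 20.7%; Variant K is higher overall.

Variant K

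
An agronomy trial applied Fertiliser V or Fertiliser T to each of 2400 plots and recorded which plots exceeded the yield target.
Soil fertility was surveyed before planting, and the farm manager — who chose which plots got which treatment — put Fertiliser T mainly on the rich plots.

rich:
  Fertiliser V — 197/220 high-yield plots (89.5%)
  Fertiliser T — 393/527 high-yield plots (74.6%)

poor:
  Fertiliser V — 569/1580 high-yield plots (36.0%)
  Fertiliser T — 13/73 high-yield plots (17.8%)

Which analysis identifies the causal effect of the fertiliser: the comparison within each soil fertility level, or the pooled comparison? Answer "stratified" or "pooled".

stratified

Soil fertility differs across fertilisers for reasons unrelated to any effect of the fertiliser itself, and it separately predicts the outcome — a classic confounder. We must compare within soil fertility levels.
Within each level — rich: 89.5% vs 74.6%; poor: 36.0% vs 17.8% — Fertiliser V is higher every time.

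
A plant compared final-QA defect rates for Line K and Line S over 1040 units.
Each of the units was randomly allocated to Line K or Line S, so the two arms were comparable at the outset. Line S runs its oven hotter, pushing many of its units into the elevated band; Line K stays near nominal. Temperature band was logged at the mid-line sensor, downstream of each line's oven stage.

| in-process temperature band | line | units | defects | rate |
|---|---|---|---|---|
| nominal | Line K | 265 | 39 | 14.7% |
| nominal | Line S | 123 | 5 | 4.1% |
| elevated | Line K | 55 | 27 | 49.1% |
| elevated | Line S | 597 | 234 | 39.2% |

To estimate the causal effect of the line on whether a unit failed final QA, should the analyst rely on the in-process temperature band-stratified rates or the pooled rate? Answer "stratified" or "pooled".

pooled

In-process temperature band here is a post-treatment variable shaped by the line; conditioning on it would introduce bias rather than remove it. The overall comparison is the causal one.
Pooled: Line K 20.6% vs Line S 33.2%; Line K is lower overall.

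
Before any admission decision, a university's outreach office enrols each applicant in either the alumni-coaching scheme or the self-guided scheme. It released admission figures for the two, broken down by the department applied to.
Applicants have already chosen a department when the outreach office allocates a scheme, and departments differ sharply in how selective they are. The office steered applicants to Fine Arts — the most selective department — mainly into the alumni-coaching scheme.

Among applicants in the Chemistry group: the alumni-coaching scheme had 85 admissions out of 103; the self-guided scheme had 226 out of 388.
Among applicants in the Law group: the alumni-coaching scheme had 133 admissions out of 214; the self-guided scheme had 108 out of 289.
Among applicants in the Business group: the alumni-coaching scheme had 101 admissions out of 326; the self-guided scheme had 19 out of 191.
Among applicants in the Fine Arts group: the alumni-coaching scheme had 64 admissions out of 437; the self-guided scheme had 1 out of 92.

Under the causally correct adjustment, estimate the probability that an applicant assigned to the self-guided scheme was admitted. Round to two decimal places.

0.26

Department differs across outreach schemes for reasons unrelated to any effect of the outreach scheme itself, and it separately predicts the outcome — a classic confounder. We must compare within department levels.
Standardising the self-guided scheme to the population department mix: 0.241·226/388 + 0.247·108/289 + 0.253·19/191 + 0.259·1/92 = 0.260.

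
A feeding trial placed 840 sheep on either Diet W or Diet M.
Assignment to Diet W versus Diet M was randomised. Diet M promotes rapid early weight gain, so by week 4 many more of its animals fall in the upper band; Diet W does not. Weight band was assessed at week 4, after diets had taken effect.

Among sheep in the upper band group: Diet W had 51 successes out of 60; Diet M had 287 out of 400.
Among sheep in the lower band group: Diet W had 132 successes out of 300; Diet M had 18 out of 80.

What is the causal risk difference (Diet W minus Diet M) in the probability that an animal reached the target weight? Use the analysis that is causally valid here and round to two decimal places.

Because the diet influences week-4 weight band, week-4 weight band is a post-treatment mediator, not a confounder. Stratifying on it would bias the estimate; the causal effect is the crude pooled difference.
The causal difference is the pooled difference: 0.508 − 0.635 = -0.127.

-0.13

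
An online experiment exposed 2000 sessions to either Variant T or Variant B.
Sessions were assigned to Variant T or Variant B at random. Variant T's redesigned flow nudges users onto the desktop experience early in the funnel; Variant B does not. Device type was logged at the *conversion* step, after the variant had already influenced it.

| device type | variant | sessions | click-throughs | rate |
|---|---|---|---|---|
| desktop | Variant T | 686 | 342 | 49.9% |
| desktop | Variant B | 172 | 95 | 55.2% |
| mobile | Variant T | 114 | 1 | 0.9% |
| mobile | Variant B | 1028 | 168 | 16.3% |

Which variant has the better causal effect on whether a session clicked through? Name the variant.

Because the variant influences device type, device type is a post-treatment mediator, not a confounder. Stratifying on it would bias the estimate; the causal effect is the crude pooled difference.
Pooled: Variant T 42.9% vs Variant B 21.9%; Variant T is higher overall.

Variant T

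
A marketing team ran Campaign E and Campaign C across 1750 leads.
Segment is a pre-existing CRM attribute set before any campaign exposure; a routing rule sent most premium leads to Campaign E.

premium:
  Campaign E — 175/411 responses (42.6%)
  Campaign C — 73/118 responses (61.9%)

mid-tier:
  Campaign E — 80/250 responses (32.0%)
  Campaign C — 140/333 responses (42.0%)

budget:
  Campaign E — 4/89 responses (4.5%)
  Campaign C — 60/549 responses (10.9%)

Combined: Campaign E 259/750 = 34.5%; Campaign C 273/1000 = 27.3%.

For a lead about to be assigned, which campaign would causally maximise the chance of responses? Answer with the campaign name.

Campaign C

Here customer segment is a common cause — it drives both which campaign a case falls under and the outcome. The crude comparison mixes populations; the stratum-specific rates are the causally relevant ones.
Within each level — premium: 42.6% vs 61.9%; mid-tier: 32.0% vs 42.0%; budget: 4.5% vs 10.9% — Campaign C is higher every time.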